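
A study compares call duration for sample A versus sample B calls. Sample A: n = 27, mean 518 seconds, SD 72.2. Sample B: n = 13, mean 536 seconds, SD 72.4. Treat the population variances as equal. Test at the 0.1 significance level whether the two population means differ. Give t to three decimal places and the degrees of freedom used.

t = -0.738, df = 38

Let group 1 = sample A, group 2 = sample B. H0: μ_1 = μ_2; H1: μ_1 ≠ μ_2 (two-sample pooled-variance t-test, two-sided).
s_p² = [(27−1)·72.2² + (13−1)·72.4²]/(27+13−2) = 5221.97
t = (518 − 536)/√[5221.97·(1/27 + 1/13)] = -0.738
df = n₁ + n₂ − 2 = 38
Two-sided p-value ≈ 0.4651
Since p ≈ 0.4651 > α = 0.1, fail to reject H0; the evidence is not statistically significant.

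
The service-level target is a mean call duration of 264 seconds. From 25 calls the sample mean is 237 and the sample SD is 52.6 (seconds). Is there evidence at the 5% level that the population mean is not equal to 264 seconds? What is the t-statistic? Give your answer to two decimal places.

-2.57

H0: μ = 264; H1: μ ≠ 264 (one-sample t-test, two-sided).
t = (x̄ − μ₀)/(s/√n) = (237 − 264)/(52.6/√25) = -2.57
df = n − 1 = 24
Two-sided p-value ≈ 0.0169
Since p ≈ 0.0169 < α = 0.05, reject H0; the evidence is statistically significant.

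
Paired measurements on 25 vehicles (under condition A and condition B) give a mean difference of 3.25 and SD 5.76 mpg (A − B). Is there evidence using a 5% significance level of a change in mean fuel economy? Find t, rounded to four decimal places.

H0: μ_d = 0; H1: μ_d ≠ 0 (paired t-test on the differences, two-sided).
t = d̄/(s_d/√n) = 3.25/(5.76/√25) = 2.8212
df = n − 1 = 24
Two-sided p-value ≈ 0.009
Since p ≈ 0.009 < α = 0.05, reject H0; the data support H1.

2.8212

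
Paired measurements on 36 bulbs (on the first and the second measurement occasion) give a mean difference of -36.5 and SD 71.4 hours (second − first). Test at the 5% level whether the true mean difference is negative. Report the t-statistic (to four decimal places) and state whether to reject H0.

H0: μ_d = 0; H1: μ_d < 0 (paired t-test on the differences, left-tailed).
t = d̄/(s_d/√n) = -36.5/(71.4/√36) = -3.0672
df = n − 1 = 35
p-value = P(T ≤ -3.0672) ≈ 0.002
Since p ≈ 0.002 < α = 0.05, reject H0; the data support H1.

t = -3.0672; reject H0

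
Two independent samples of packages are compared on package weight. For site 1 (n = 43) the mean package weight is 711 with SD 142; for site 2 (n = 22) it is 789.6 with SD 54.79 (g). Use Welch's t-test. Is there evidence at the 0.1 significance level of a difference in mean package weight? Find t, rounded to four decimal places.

Let group 1 = site 1, group 2 = site 2. H0: μ_1 = μ_2; H1: μ_1 ≠ μ_2 (Welch's two-sample t-test, two-sided).
t = (x̄_1 − x̄_2)/√(s_1²/n_1 + s_2²/n_2) = (711 − 789.6)/√(142²/43 + 54.79²/22) = -3.1945
Welch–Satterthwaite df ≈ 59.86
Two-sided p-value ≈ 0.002
Since p ≈ 0.002 < α = 0.1, reject H0; the evidence is statistically significant.

-3.1945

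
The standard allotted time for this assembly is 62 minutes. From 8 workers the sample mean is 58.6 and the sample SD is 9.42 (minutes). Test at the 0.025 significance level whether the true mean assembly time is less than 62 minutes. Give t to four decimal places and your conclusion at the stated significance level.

H0: μ = 62; H1: μ < 62 (one-sample t-test, left-tailed).
t = (x̄ − μ₀)/(s/√n) = (58.6 − 62)/(9.42/√8) = -1.0209
df = n − 1 = 7
p-value = P(T ≤ -1.0209) ≈ 0.171
Since p ≈ 0.171 > α = 0.025, fail to reject H0; the evidence is not statistically significant.

t = -1.0209; fail to reject H0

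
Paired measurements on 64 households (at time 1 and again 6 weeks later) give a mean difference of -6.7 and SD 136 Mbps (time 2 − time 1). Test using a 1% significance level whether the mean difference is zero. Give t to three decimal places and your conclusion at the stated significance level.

t = -0.394; fail to reject H0

H0: μ_d = 0; H1: μ_d ≠ 0 (paired t-test on the differences, two-sided).
t = d̄/(s_d/√n) = -6.7/(136/√64) = -0.394
df = n − 1 = 63
Two-sided p-value ≈ 0.695
Since p ≈ 0.695 > α = 0.01, fail to reject H0; the data do not provide sufficient evidence against H0.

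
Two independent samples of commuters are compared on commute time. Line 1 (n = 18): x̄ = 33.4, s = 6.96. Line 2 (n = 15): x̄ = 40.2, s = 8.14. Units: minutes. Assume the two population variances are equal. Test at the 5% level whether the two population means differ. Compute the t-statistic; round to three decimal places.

Let group 1 = line 1, group 2 = line 2. H0: μ_1 = μ_2; H1: μ_1 ≠ μ_2 (two-sample pooled-variance t-test, two-sided).
s_p² = [(18−1)·6.96² + (15−1)·8.14²]/(18+15−2) = 56.4884
t = (33.4 − 40.2)/√[56.4884·(1/18 + 1/15)] = -2.588
df = n₁ + n₂ − 2 = 31
Two-sided p-value ≈ 0.0146
Since p ≈ 0.0146 < α = 0.05, reject H0; the evidence is statistically significant.

-2.588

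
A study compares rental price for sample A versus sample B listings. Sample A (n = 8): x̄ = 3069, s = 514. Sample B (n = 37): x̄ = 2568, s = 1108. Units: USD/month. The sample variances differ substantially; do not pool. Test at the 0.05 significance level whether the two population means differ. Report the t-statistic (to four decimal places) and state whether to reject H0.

t = 1.9471; fail to reject H0

Let group 1 = sample A, group 2 = sample B. H0: μ_1 = μ_2; H1: μ_1 ≠ μ_2 (Welch's two-sample t-test, two-sided).
t = (x̄_1 − x̄_2)/√(s_1²/n_1 + s_2²/n_2) = (3069 − 2568)/√(514²/8 + 1108²/37) = 1.9471
Welch–Satterthwaite df ≈ 23.52
Two-sided p-value ≈ 0.064
Since p ≈ 0.064 > α = 0.05, fail to reject H0; the data do not provide sufficient evidence against H0.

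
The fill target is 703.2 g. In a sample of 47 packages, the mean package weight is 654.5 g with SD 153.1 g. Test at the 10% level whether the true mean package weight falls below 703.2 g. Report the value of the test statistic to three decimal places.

-2.181

H0: μ = 703.2; H1: μ < 703.2 (one-sample t-test, left-tailed).
t = (x̄ − μ₀)/(s/√n) = (654.5 − 703.2)/(153.1/√47) = -2.181
df = n − 1 = 46
p-value = P(T ≤ -2.181) ≈ 0.017
Since p ≈ 0.017 < α = 0.1, reject H0; the evidence is statistically significant.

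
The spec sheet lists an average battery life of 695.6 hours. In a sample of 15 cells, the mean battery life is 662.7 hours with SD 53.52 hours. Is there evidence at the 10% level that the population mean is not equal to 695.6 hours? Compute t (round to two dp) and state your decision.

t = -2.38; reject H0

H0: μ = 695.6; H1: μ ≠ 695.6 (one-sample t-test, two-sided).
t = (x̄ − μ₀)/(s/√n) = (662.7 − 695.6)/(53.52/√15) = -2.38
df = n − 1 = 14
Two-sided p-value ≈ 0.032
Since p ≈ 0.032 < α = 0.1, reject H0; the data support H1.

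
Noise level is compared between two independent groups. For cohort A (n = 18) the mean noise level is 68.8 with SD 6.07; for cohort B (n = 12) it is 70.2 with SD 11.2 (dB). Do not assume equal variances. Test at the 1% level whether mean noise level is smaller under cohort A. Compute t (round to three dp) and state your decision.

Let group 1 = cohort A, group 2 = cohort B. H0: μ_1 = μ_2; H1: μ_1 < μ_2 (Welch's two-sample t-test, left-tailed).
t = (x̄_1 − x̄_2)/√(s_1²/n_1 + s_2²/n_2) = (68.8 − 70.2)/√(6.07²/18 + 11.2²/12) = -0.396
Welch–Satterthwaite df ≈ 15.35
p-value = P(T ≤ -0.396) ≈ 0.3488
Since p ≈ 0.3488 > α = 0.01, fail to reject H0; the data do not provide sufficient evidence against H0.

t = -0.396; fail to reject H0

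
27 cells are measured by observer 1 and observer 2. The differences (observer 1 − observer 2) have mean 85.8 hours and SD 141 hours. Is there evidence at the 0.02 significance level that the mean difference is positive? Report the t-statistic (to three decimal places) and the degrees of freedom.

t = 3.162, df = 26

H0: μ_d = 0; H1: μ_d > 0 (paired t-test on the differences, right-tailed).
t = d̄/(s_d/√n) = 85.8/(141/√27) = 3.162
df = n − 1 = 26
p-value = P(T ≥ 3.162) ≈ 0.0020
Since p ≈ 0.0020 < α = 0.02, reject H0; the data support H1.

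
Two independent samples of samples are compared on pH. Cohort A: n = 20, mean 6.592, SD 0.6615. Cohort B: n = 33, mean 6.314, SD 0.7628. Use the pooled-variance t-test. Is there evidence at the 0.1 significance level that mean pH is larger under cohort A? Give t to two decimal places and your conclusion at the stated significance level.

Let group 1 = cohort A, group 2 = cohort B. H0: μ_1 = μ_2; H1: μ_1 > μ_2 (two-sample pooled-variance t-test, right-tailed).
s_p² = [(20−1)·0.6615² + (33−1)·0.7628²]/(20+33−2) = 0.528112
t = (6.592 − 6.314)/√[0.528112·(1/20 + 1/33)] = 1.35
df = n₁ + n₂ − 2 = 51
p-value = P(T ≥ 1.35) ≈ 0.0915
Since p ≈ 0.0915 < α = 0.1, reject H0; the evidence is statistically significant.

t = 1.35; reject H0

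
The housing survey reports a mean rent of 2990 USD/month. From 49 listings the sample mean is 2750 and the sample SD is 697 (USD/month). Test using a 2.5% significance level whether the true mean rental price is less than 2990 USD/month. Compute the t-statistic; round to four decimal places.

H0: μ = 2990; H1: μ < 2990 (one-sample t-test, left-tailed).
t = (x̄ − μ₀)/(s/√n) = (2750 − 2990)/(697/√49) = -2.4103
df = n − 1 = 48
p-value = P(T ≤ -2.4103) ≈ 0.0099
Since p ≈ 0.0099 < α = 0.025, reject H0; the data support H1.

-2.4103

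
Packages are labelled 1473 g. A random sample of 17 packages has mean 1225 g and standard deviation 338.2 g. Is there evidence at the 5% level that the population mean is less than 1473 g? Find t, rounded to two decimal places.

H0: μ = 1473; H1: μ < 1473 (one-sample t-test, left-tailed).
t = (x̄ − μ₀)/(s/√n) = (1225 − 1473)/(338.2/√17) = -3.02
df = n − 1 = 16
p-value = P(T ≤ -3.02) ≈ 0.004
Since p ≈ 0.004 < α = 0.05, reject H0; the data support H1.

-3.02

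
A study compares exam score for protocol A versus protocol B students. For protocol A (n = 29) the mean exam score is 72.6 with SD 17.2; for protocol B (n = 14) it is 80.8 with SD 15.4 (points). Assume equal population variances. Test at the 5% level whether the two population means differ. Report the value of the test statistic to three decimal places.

Let group 1 = protocol A, group 2 = protocol B. H0: μ_1 = μ_2; H1: μ_1 ≠ μ_2 (two-sample pooled-variance t-test, two-sided).
s_p² = [(29−1)·17.2² + (14−1)·15.4²]/(29+14−2) = 277.234
t = (72.6 − 80.8)/√[277.234·(1/29 + 1/14)] = -1.513
df = n₁ + n₂ − 2 = 41
Two-sided p-value ≈ 0.138
Since p ≈ 0.138 > α = 0.05, fail to reject H0; the evidence is not statistically significant.

-1.513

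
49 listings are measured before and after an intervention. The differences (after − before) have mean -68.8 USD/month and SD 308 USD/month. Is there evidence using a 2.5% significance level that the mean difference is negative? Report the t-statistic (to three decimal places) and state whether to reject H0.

t = -1.564; fail to reject H0

H0: μ_d = 0; H1: μ_d < 0 (paired t-test on the differences, left-tailed).
t = d̄/(s_d/√n) = -68.8/(308/√49) = -1.564
df = n − 1 = 48
p-value = P(T ≤ -1.564) ≈ 0.062
Since p ≈ 0.062 > α = 0.025, fail to reject H0; the data do not provide sufficient evidence against H0.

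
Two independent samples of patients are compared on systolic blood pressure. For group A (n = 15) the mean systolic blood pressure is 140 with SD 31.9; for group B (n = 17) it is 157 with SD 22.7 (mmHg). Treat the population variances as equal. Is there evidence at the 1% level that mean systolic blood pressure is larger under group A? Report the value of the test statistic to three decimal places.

Let group 1 = group A, group 2 = group B. H0: μ_1 = μ_2; H1: μ_1 > μ_2 (two-sample pooled-variance t-test, right-tailed).
s_p² = [(15−1)·31.9² + (17−1)·22.7²]/(15+17−2) = 749.706
t = (140 − 157)/√[749.706·(1/15 + 1/17)] = -1.753
df = n₁ + n₂ − 2 = 30
p-value = P(T ≥ -1.753) ≈ 0.9551
Since p ≈ 0.9551 > α = 0.01, fail to reject H0; the data do not provide sufficient evidence against H0.

-1.753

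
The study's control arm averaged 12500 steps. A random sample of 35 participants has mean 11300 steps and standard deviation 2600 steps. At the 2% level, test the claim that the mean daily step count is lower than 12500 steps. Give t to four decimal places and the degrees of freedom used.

H0: μ = 12500; H1: μ < 12500 (one-sample t-test, left-tailed).
t = (x̄ − μ₀)/(s/√n) = (11300 − 12500)/(2600/√35) = -2.7305
df = n − 1 = 34
p-value = P(T ≤ -2.7305) ≈ 0.0050
Since p ≈ 0.0050 < α = 0.02, reject H0; the data support H1.

t = -2.7305, df = 34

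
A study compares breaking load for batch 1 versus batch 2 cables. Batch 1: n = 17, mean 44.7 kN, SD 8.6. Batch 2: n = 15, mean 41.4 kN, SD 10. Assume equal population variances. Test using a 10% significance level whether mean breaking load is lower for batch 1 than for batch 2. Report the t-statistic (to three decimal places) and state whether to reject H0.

t = 1.004; fail to reject H0

Let group 1 = batch 1, group 2 = batch 2. H0: μ_1 = μ_2; H1: μ_1 < μ_2 (two-sample pooled-variance t-test, left-tailed).
s_p² = [(17−1)·8.6² + (15−1)·10²]/(17+15−2) = 86.112
t = (44.7 − 41.4)/√[86.112·(1/17 + 1/15)] = 1.004
df = n₁ + n₂ − 2 = 30
p-value = P(T ≤ 1.004) ≈ 0.8383
Since p ≈ 0.8383 > α = 0.1, fail to reject H0; the evidence is not statistically significant.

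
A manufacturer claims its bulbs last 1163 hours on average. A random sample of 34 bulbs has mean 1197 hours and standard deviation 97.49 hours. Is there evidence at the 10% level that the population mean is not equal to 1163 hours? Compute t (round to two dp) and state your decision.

t = 2.03; reject H0

H0: μ = 1163; H1: μ ≠ 1163 (one-sample t-test, two-sided).
t = (x̄ − μ₀)/(s/√n) = (1197 − 1163)/(97.49/√34) = 2.03
df = n − 1 = 33
Two-sided p-value ≈ 0.050
Since p ≈ 0.050 < α = 0.1, reject H0; the evidence is statistically significant.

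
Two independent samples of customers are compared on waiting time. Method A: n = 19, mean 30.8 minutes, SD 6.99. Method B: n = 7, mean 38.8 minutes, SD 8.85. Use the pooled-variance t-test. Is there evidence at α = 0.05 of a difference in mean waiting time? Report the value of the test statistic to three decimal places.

Let group 1 = method A, group 2 = method B. H0: μ_1 = μ_2; H1: μ_1 ≠ μ_2 (two-sample pooled-variance t-test, two-sided).
s_p² = [(19−1)·6.99² + (7−1)·8.85²]/(19+7−2) = 56.2257
t = (30.8 − 38.8)/√[56.2257·(1/19 + 1/7)] = -2.413
df = n₁ + n₂ − 2 = 24
Two-sided p-value ≈ 0.0238
Since p ≈ 0.0238 < α = 0.05, reject H0; the data support H1.

-2.413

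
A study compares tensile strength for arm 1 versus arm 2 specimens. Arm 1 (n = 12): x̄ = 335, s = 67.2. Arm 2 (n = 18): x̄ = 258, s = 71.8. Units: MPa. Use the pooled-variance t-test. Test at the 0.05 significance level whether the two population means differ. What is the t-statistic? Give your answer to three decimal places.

2.950

Let group 1 = arm 1, group 2 = arm 2. H0: μ_1 = μ_2; H1: μ_1 ≠ μ_2 (two-sample pooled-variance t-test, two-sided).
s_p² = [(12−1)·67.2² + (18−1)·71.8²]/(12+18−2) = 4904.05
t = (335 − 258)/√[4904.05·(1/12 + 1/18)] = 2.950
df = n₁ + n₂ − 2 = 28
Two-sided p-value ≈ 0.006
Since p ≈ 0.006 < α = 0.05, reject H0; the data support H1.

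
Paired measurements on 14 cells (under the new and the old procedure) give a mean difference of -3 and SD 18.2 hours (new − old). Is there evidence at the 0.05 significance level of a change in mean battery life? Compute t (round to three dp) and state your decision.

H0: μ_d = 0; H1: μ_d ≠ 0 (paired t-test on the differences, two-sided).
t = d̄/(s_d/√n) = -3/(18.2/√14) = -0.617
df = n − 1 = 13
Two-sided p-value ≈ 0.5480
Since p ≈ 0.5480 > α = 0.05, fail to reject H0; the data do not provide sufficient evidence against H0.

t = -0.617; fail to reject H0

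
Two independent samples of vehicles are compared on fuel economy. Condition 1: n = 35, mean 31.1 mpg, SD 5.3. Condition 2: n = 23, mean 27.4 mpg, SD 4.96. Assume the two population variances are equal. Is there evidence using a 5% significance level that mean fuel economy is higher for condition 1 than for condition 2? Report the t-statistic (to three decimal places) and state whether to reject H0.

Let group 1 = condition 1, group 2 = condition 2. H0: μ_1 = μ_2; H1: μ_1 > μ_2 (two-sample pooled-variance t-test, right-tailed).
s_p² = [(35−1)·5.3² + (23−1)·4.96²]/(35+23−2) = 26.7196
t = (31.1 − 27.4)/√[26.7196·(1/35 + 1/23)] = 2.667
df = n₁ + n₂ − 2 = 56
p-value = P(T ≥ 2.667) ≈ 0.005
Since p ≈ 0.005 < α = 0.05, reject H0; the evidence is statistically significant.

t = 2.667; reject H0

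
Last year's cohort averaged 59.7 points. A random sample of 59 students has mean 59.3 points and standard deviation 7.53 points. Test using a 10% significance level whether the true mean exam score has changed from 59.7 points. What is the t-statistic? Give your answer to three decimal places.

-0.408

H0: μ = 59.7; H1: μ ≠ 59.7 (one-sample t-test, two-sided).
t = (x̄ − μ₀)/(s/√n) = (59.3 − 59.7)/(7.53/√59) = -0.408
df = n − 1 = 58
Two-sided p-value ≈ 0.6848
Since p ≈ 0.6848 > α = 0.1, fail to reject H0; the evidence is not statistically significant.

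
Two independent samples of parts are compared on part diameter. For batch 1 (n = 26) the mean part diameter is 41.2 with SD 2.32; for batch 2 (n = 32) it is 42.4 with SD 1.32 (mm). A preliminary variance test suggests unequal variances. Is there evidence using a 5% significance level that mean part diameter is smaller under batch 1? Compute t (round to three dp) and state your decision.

Let group 1 = batch 1, group 2 = batch 2. H0: μ_1 = μ_2; H1: μ_1 < μ_2 (Welch's two-sample t-test, left-tailed).
t = (x̄_1 − x̄_2)/√(s_1²/n_1 + s_2²/n_2) = (41.2 − 42.4)/√(2.32²/26 + 1.32²/32) = -2.347
Welch–Satterthwaite df ≈ 37.77
p-value = P(T ≤ -2.347) ≈ 0.0121
Since p ≈ 0.0121 < α = 0.05, reject H0; the evidence is statistically significant.

t = -2.347; reject H0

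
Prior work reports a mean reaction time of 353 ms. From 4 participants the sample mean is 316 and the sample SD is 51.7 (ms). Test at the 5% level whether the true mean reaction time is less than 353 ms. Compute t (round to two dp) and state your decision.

t = -1.43; fail to reject H0

H0: μ = 353; H1: μ < 353 (one-sample t-test, left-tailed).
t = (x̄ − μ₀)/(s/√n) = (316 − 353)/(51.7/√4) = -1.43
df = n − 1 = 3
p-value = P(T ≤ -1.43) ≈ 0.1239
Since p ≈ 0.1239 > α = 0.05, fail to reject H0; the data do not provide sufficient evidence against H0.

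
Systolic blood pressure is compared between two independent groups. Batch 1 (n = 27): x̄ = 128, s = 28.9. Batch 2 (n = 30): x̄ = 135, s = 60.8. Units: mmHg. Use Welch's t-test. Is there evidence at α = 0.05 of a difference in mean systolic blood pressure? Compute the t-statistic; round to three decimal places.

-0.564

Let group 1 = batch 1, group 2 = batch 2. H0: μ_1 = μ_2; H1: μ_1 ≠ μ_2 (Welch's two-sample t-test, two-sided).
t = (x̄_1 − x̄_2)/√(s_1²/n_1 + s_2²/n_2) = (128 − 135)/√(28.9²/27 + 60.8²/30) = -0.564
Welch–Satterthwaite df ≈ 42.41
Two-sided p-value ≈ 0.576
Since p ≈ 0.576 > α = 0.05, fail to reject H0; the data do not provide sufficient evidence against H0.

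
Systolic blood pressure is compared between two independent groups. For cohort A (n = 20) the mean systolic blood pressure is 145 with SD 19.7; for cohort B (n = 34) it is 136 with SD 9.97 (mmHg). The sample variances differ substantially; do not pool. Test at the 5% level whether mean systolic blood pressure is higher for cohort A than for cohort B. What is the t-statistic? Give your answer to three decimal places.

Let group 1 = cohort A, group 2 = cohort B. H0: μ_1 = μ_2; H1: μ_1 > μ_2 (Welch's two-sample t-test, right-tailed).
t = (x̄_1 − x̄_2)/√(s_1²/n_1 + s_2²/n_2) = (145 − 136)/√(19.7²/20 + 9.97²/34) = 1.905
Welch–Satterthwaite df ≈ 24.83
p-value = P(T ≥ 1.905) ≈ 0.0342
Since p ≈ 0.0342 < α = 0.05, reject H0; the evidence is statistically significant.

1.905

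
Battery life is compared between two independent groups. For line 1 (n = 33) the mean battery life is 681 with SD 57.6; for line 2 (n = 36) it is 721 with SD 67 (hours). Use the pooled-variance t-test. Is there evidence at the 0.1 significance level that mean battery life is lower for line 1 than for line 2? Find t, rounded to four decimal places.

-2.6477

Let group 1 = line 1, group 2 = line 2. H0: μ_1 = μ_2; H1: μ_1 < μ_2 (two-sample pooled-variance t-test, left-tailed).
s_p² = [(33−1)·57.6² + (36−1)·67²]/(33+36−2) = 3929.6
t = (681 − 721)/√[3929.6·(1/33 + 1/36)] = -2.6477
df = n₁ + n₂ − 2 = 67
p-value = P(T ≤ -2.6477) ≈ 0.005
Since p ≈ 0.005 < α = 0.1, reject H0; the evidence is statistically significant.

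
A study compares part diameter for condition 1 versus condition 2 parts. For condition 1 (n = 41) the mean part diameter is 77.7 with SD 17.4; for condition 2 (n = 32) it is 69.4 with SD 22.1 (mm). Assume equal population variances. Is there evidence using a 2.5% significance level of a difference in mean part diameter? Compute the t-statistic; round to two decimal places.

1.80

Let group 1 = condition 1, group 2 = condition 2. H0: μ_1 = μ_2; H1: μ_1 ≠ μ_2 (two-sample pooled-variance t-test, two-sided).
s_p² = [(41−1)·17.4² + (32−1)·22.1²]/(41+32−2) = 383.818
t = (77.7 − 69.4)/√[383.818·(1/41 + 1/32)] = 1.80
df = n₁ + n₂ − 2 = 71
Two-sided p-value ≈ 0.0767
Since p ≈ 0.0767 > α = 0.025, fail to reject H0; the data do not provide sufficient evidence against H0.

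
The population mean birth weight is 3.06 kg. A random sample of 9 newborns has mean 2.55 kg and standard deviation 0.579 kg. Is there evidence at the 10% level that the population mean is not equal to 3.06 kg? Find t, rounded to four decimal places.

H0: μ = 3.06; H1: μ ≠ 3.06 (one-sample t-test, two-sided).
t = (x̄ − μ₀)/(s/√n) = (2.55 − 3.06)/(0.579/√9) = -2.6425
df = n − 1 = 8
Two-sided p-value ≈ 0.0296
Since p ≈ 0.0296 < α = 0.1, reject H0; the data support H1.

-2.6425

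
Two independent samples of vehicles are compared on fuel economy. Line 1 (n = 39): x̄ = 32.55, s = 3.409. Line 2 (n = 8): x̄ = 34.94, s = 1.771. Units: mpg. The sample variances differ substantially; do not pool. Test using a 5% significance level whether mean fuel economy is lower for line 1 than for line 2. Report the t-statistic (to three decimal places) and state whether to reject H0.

Let group 1 = line 1, group 2 = line 2. H0: μ_1 = μ_2; H1: μ_1 < μ_2 (Welch's two-sample t-test, left-tailed).
t = (x̄_1 − x̄_2)/√(s_1²/n_1 + s_2²/n_2) = (32.55 − 34.94)/√(3.409²/39 + 1.771²/8) = -2.877
Welch–Satterthwaite df ≈ 19.60
p-value = P(T ≤ -2.877) ≈ 0.005
Since p ≈ 0.005 < α = 0.05, reject H0; the evidence is statistically significant.

t = -2.877; reject H0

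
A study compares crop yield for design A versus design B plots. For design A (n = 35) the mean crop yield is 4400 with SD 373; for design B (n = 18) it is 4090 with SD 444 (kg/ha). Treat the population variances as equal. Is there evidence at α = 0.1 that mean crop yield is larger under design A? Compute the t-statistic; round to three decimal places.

Let group 1 = design A, group 2 = design B. H0: μ_1 = μ_2; H1: μ_1 > μ_2 (two-sample pooled-variance t-test, right-tailed).
s_p² = [(35−1)·373² + (18−1)·444²]/(35+18−2) = 158465
t = (4400 − 4090)/√[158465·(1/35 + 1/18)] = 2.685
df = n₁ + n₂ − 2 = 51
p-value = P(T ≥ 2.685) ≈ 0.0049
Since p ≈ 0.0049 < α = 0.1, reject H0; the data support H1.

2.685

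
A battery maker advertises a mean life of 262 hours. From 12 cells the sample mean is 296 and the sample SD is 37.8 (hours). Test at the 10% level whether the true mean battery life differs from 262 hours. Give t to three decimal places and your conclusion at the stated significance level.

t = 3.116; reject H0

H0: μ = 262; H1: μ ≠ 262 (one-sample t-test, two-sided).
t = (x̄ − μ₀)/(s/√n) = (296 − 262)/(37.8/√12) = 3.116
df = n − 1 = 11
Two-sided p-value ≈ 0.010
Since p ≈ 0.010 < α = 0.1, reject H0; the data support H1.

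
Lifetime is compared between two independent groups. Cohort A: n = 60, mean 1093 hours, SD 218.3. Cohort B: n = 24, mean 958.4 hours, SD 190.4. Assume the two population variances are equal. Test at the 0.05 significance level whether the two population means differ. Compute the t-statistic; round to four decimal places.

2.6431

Let group 1 = cohort A, group 2 = cohort B. H0: μ_1 = μ_2; H1: μ_1 ≠ μ_2 (two-sample pooled-variance t-test, two-sided).
s_p² = [(60−1)·218.3² + (24−1)·190.4²]/(60+24−2) = 44456.6
t = (1093 − 958.4)/√[44456.6·(1/60 + 1/24)] = 2.6431
df = n₁ + n₂ − 2 = 82
Two-sided p-value ≈ 0.010
Since p ≈ 0.010 < α = 0.05, reject H0; the evidence is statistically significant.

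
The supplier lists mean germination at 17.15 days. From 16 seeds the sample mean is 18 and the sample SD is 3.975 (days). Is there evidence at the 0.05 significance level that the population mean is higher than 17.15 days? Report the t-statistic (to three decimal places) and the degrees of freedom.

H0: μ = 17.15; H1: μ > 17.15 (one-sample t-test, right-tailed).
t = (x̄ − μ₀)/(s/√n) = (18 − 17.15)/(3.975/√16) = 0.855
df = n − 1 = 15
p-value = P(T ≥ 0.855) ≈ 0.2029
Since p ≈ 0.2029 > α = 0.05, fail to reject H0; the data do not provide sufficient evidence against H0.

t = 0.855, df = 15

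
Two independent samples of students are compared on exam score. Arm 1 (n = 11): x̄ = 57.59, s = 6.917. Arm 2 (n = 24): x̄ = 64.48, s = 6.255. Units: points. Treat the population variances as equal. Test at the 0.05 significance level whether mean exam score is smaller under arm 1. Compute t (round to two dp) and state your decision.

Let group 1 = arm 1, group 2 = arm 2. H0: μ_1 = μ_2; H1: μ_1 < μ_2 (two-sample pooled-variance t-test, left-tailed).
s_p² = [(11−1)·6.917² + (24−1)·6.255²]/(11+24−2) = 41.7674
t = (57.59 − 64.48)/√[41.7674·(1/11 + 1/24)] = -2.93
df = n₁ + n₂ − 2 = 33
p-value = P(T ≤ -2.93) ≈ 0.0031
Since p ≈ 0.0031 < α = 0.05, reject H0; the data support H1.

t = -2.93; reject H0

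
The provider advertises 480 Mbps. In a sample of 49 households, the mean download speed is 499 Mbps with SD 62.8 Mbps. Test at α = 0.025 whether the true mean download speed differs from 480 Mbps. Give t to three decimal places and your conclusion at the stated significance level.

H0: μ = 480; H1: μ ≠ 480 (one-sample t-test, two-sided).
t = (x̄ − μ₀)/(s/√n) = (499 − 480)/(62.8/√49) = 2.118
df = n − 1 = 48
Two-sided p-value ≈ 0.039
Since p ≈ 0.039 > α = 0.025, fail to reject H0; the evidence is not statistically significant.

t = 2.118; fail to reject H0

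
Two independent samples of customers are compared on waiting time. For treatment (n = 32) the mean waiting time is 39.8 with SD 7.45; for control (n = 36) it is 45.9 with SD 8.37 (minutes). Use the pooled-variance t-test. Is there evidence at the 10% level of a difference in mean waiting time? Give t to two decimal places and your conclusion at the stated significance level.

t = -3.16; reject H0

Let group 1 = treatment, group 2 = control. H0: μ_1 = μ_2; H1: μ_1 ≠ μ_2 (two-sample pooled-variance t-test, two-sided).
s_p² = [(32−1)·7.45² + (36−1)·8.37²]/(32+36−2) = 63.2207
t = (39.8 − 45.9)/√[63.2207·(1/32 + 1/36)] = -3.16
df = n₁ + n₂ − 2 = 66
Two-sided p-value ≈ 0.002
Since p ≈ 0.002 < α = 0.1, reject H0; the data support H1.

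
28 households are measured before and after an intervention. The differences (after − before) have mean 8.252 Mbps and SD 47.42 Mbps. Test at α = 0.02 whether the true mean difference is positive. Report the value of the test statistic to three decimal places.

0.921

H0: μ_d = 0; H1: μ_d > 0 (paired t-test on the differences, right-tailed).
t = d̄/(s_d/√n) = 8.252/(47.42/√28) = 0.921
df = n − 1 = 27
p-value = P(T ≥ 0.921) ≈ 0.1826
Since p ≈ 0.1826 > α = 0.02, fail to reject H0; the data do not provide sufficient evidence against H0.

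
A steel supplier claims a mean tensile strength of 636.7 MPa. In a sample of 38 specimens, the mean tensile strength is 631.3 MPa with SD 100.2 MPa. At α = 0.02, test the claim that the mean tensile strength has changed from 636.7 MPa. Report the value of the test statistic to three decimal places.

H0: μ = 636.7; H1: μ ≠ 636.7 (one-sample t-test, two-sided).
t = (x̄ − μ₀)/(s/√n) = (631.3 − 636.7)/(100.2/√38) = -0.332
df = n − 1 = 37
Two-sided p-value ≈ 0.7416
Since p ≈ 0.7416 > α = 0.02, fail to reject H0; the data do not provide sufficient evidence against H0.

-0.332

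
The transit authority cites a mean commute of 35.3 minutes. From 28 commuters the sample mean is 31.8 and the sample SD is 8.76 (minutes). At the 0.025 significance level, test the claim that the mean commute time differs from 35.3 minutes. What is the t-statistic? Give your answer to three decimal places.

H0: μ = 35.3; H1: μ ≠ 35.3 (one-sample t-test, two-sided).
t = (x̄ − μ₀)/(s/√n) = (31.8 − 35.3)/(8.76/√28) = -2.114
df = n − 1 = 27
Two-sided p-value ≈ 0.0439
Since p ≈ 0.0439 > α = 0.025, fail to reject H0; the data do not provide sufficient evidence against H0.

-2.114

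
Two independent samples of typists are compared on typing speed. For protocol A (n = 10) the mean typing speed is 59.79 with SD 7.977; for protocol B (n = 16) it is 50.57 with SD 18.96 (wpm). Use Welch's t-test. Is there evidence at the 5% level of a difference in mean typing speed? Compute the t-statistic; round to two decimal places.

Let group 1 = protocol A, group 2 = protocol B. H0: μ_1 = μ_2; H1: μ_1 ≠ μ_2 (Welch's two-sample t-test, two-sided).
t = (x̄_1 − x̄_2)/√(s_1²/n_1 + s_2²/n_2) = (59.79 − 50.57)/√(7.977²/10 + 18.96²/16) = 1.72
Welch–Satterthwaite df ≈ 21.79
Two-sided p-value ≈ 0.1001
Since p ≈ 0.1001 > α = 0.05, fail to reject H0; the data do not provide sufficient evidence against H0.

1.72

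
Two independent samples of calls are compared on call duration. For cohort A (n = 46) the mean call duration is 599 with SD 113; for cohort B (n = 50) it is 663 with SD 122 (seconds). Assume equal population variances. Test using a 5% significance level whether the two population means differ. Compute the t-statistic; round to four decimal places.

Let group 1 = cohort A, group 2 = cohort B. H0: μ_1 = μ_2; H1: μ_1 ≠ μ_2 (two-sample pooled-variance t-test, two-sided).
s_p² = [(46−1)·113² + (50−1)·122²]/(46+50−2) = 13871.5
t = (599 − 663)/√[13871.5·(1/46 + 1/50)] = -2.6598
df = n₁ + n₂ − 2 = 94
Two-sided p-value ≈ 0.0092
Since p ≈ 0.0092 < α = 0.05, reject H0; the data support H1.

-2.6598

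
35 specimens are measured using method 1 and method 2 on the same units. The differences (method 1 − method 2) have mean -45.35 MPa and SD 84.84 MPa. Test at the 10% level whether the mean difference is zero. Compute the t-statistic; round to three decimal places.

-3.162

H0: μ_d = 0; H1: μ_d ≠ 0 (paired t-test on the differences, two-sided).
t = d̄/(s_d/√n) = -45.35/(84.84/√35) = -3.162
df = n − 1 = 34
Two-sided p-value ≈ 0.0033
Since p ≈ 0.0033 < α = 0.1, reject H0; the data support H1.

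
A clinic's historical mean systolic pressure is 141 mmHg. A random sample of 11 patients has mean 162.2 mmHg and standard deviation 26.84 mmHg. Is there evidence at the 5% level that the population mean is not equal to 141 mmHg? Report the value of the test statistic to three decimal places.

2.620

H0: μ = 141; H1: μ ≠ 141 (one-sample t-test, two-sided).
t = (x̄ − μ₀)/(s/√n) = (162.2 − 141)/(26.84/√11) = 2.620
df = n − 1 = 10
Two-sided p-value ≈ 0.026
Since p ≈ 0.026 < α = 0.05, reject H0; the data support H1.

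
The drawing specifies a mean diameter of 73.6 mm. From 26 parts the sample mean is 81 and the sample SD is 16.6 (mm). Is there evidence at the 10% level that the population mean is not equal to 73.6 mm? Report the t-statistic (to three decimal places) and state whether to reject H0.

t = 2.273; reject H0

H0: μ = 73.6; H1: μ ≠ 73.6 (one-sample t-test, two-sided).
t = (x̄ − μ₀)/(s/√n) = (81 − 73.6)/(16.6/√26) = 2.273
df = n − 1 = 25
Two-sided p-value ≈ 0.032
Since p ≈ 0.032 < α = 0.1, reject H0; the data support H1.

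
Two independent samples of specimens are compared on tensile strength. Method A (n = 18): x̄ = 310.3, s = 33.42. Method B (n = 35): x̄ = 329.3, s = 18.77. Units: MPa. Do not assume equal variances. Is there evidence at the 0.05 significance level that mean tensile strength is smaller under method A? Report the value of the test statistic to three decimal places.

-2.237

Let group 1 = method A, group 2 = method B. H0: μ_1 = μ_2; H1: μ_1 < μ_2 (Welch's two-sample t-test, left-tailed).
t = (x̄_1 − x̄_2)/√(s_1²/n_1 + s_2²/n_2) = (310.3 − 329.3)/√(33.42²/18 + 18.77²/35) = -2.237
Welch–Satterthwaite df ≈ 22.66
p-value = P(T ≤ -2.237) ≈ 0.018
Since p ≈ 0.018 < α = 0.05, reject H0; the evidence is statistically significant.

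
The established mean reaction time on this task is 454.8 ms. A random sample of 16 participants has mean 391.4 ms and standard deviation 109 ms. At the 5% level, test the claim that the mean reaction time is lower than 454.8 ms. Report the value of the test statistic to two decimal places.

H0: μ = 454.8; H1: μ < 454.8 (one-sample t-test, left-tailed).
t = (x̄ − μ₀)/(s/√n) = (391.4 − 454.8)/(109/√16) = -2.33
df = n − 1 = 15
p-value = P(T ≤ -2.33) ≈ 0.0172
Since p ≈ 0.0172 < α = 0.05, reject H0; the data support H1.

-2.33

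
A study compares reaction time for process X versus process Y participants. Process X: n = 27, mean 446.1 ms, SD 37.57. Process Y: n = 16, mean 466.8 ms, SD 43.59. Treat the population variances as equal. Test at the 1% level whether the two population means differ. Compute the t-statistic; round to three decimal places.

-1.645

Let group 1 = process X, group 2 = process Y. H0: μ_1 = μ_2; H1: μ_1 ≠ μ_2 (two-sample pooled-variance t-test, two-sided).
s_p² = [(27−1)·37.57² + (16−1)·43.59²]/(27+16−2) = 1590.25
t = (446.1 − 466.8)/√[1590.25·(1/27 + 1/16)] = -1.645
df = n₁ + n₂ − 2 = 41
Two-sided p-value ≈ 0.1076
Since p ≈ 0.1076 > α = 0.01, fail to reject H0; the data do not provide sufficient evidence against H0.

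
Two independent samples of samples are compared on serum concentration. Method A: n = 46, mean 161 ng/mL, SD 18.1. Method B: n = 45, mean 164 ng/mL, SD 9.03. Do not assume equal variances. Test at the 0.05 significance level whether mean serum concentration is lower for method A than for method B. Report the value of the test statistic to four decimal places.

-1.0037

Let group 1 = method A, group 2 = method B. H0: μ_1 = μ_2; H1: μ_1 < μ_2 (Welch's two-sample t-test, left-tailed).
t = (x̄_1 − x̄_2)/√(s_1²/n_1 + s_2²/n_2) = (161 − 164)/√(18.1²/46 + 9.03²/45) = -1.0037
Welch–Satterthwaite df ≈ 66.41
p-value = P(T ≤ -1.0037) ≈ 0.160
Since p ≈ 0.160 > α = 0.05, fail to reject H0; the data do not provide sufficient evidence against H0.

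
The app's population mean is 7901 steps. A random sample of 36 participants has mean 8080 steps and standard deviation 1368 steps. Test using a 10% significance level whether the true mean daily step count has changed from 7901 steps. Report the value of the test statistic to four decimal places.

0.7851

H0: μ = 7901; H1: μ ≠ 7901 (one-sample t-test, two-sided).
t = (x̄ − μ₀)/(s/√n) = (8080 − 7901)/(1368/√36) = 0.7851
df = n − 1 = 35
Two-sided p-value ≈ 0.438
Since p ≈ 0.438 > α = 0.1, fail to reject H0; the data do not provide sufficient evidence against H0.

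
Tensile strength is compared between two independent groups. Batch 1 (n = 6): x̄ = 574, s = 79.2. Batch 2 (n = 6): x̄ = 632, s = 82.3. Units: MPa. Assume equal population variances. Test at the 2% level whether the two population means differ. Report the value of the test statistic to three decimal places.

-1.244

Let group 1 = batch 1, group 2 = batch 2. H0: μ_1 = μ_2; H1: μ_1 ≠ μ_2 (two-sample pooled-variance t-test, two-sided).
s_p² = [(6−1)·79.2² + (6−1)·82.3²]/(6+6−2) = 6522.96
t = (574 − 632)/√[6522.96·(1/6 + 1/6)] = -1.244
df = n₁ + n₂ − 2 = 10
Two-sided p-value ≈ 0.2419
Since p ≈ 0.2419 > α = 0.02, fail to reject H0; the evidence is not statistically significant.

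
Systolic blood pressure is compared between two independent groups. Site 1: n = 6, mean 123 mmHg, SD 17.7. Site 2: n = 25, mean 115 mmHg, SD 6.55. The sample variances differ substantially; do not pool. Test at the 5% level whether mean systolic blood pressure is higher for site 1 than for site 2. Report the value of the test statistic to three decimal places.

1.089

Let group 1 = site 1, group 2 = site 2. H0: μ_1 = μ_2; H1: μ_1 > μ_2 (Welch's two-sample t-test, right-tailed).
t = (x̄_1 − x̄_2)/√(s_1²/n_1 + s_2²/n_2) = (123 − 115)/√(17.7²/6 + 6.55²/25) = 1.089
Welch–Satterthwaite df ≈ 5.33
p-value = P(T ≥ 1.089) ≈ 0.1614
Since p ≈ 0.1614 > α = 0.05, fail to reject H0; the data do not provide sufficient evidence against H0.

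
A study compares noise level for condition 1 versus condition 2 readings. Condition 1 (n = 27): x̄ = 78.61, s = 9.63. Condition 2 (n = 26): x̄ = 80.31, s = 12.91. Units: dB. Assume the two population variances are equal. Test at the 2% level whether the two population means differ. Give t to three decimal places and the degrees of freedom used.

Let group 1 = condition 1, group 2 = condition 2. H0: μ_1 = μ_2; H1: μ_1 ≠ μ_2 (two-sample pooled-variance t-test, two-sided).
s_p² = [(27−1)·9.63² + (26−1)·12.91²]/(27+26−2) = 128.978
t = (78.61 − 80.31)/√[128.978·(1/27 + 1/26)] = -0.545
df = n₁ + n₂ − 2 = 51
Two-sided p-value ≈ 0.5883
Since p ≈ 0.5883 > α = 0.02, fail to reject H0; the data do not provide sufficient evidence against H0.

t = -0.545, df = 51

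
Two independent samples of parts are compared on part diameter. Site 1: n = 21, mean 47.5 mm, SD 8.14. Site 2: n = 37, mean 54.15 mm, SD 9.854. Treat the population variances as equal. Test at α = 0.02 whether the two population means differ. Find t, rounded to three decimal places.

Let group 1 = site 1, group 2 = site 2. H0: μ_1 = μ_2; H1: μ_1 ≠ μ_2 (two-sample pooled-variance t-test, two-sided).
s_p² = [(21−1)·8.14² + (37−1)·9.854²]/(21+37−2) = 86.0864
t = (47.5 − 54.15)/√[86.0864·(1/21 + 1/37)] = -2.623
df = n₁ + n₂ − 2 = 56
Two-sided p-value ≈ 0.0112
Since p ≈ 0.0112 < α = 0.02, reject H0; the data support H1.

-2.623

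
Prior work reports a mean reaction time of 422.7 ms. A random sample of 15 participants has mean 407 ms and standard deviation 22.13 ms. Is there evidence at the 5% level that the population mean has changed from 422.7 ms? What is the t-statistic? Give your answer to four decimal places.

H0: μ = 422.7; H1: μ ≠ 422.7 (one-sample t-test, two-sided).
t = (x̄ − μ₀)/(s/√n) = (407 − 422.7)/(22.13/√15) = -2.7477
df = n − 1 = 14
Two-sided p-value ≈ 0.016
Since p ≈ 0.016 < α = 0.05, reject H0; the data support H1.

-2.7477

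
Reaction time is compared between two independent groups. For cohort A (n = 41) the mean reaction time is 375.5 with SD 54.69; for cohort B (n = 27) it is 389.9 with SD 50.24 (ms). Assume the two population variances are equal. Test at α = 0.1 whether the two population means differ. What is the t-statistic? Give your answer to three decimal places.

Let group 1 = cohort A, group 2 = cohort B. H0: μ_1 = μ_2; H1: μ_1 ≠ μ_2 (two-sample pooled-variance t-test, two-sided).
s_p² = [(41−1)·54.69² + (27−1)·50.24²]/(41+27−2) = 2807.05
t = (375.5 − 389.9)/√[2807.05·(1/41 + 1/27)] = -1.097
df = n₁ + n₂ − 2 = 66
Two-sided p-value ≈ 0.2768
Since p ≈ 0.2768 > α = 0.1, fail to reject H0; the evidence is not statistically significant.

-1.097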